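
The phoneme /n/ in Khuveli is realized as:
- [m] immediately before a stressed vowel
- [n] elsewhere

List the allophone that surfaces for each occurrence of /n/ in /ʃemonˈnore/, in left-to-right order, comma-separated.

[n], [m]

Occurrence 1 (position 5): no conditioning environment matches → elsewhere allophone [n].
Occurrence 2 (position 6): immediately before a stressed vowel → [m].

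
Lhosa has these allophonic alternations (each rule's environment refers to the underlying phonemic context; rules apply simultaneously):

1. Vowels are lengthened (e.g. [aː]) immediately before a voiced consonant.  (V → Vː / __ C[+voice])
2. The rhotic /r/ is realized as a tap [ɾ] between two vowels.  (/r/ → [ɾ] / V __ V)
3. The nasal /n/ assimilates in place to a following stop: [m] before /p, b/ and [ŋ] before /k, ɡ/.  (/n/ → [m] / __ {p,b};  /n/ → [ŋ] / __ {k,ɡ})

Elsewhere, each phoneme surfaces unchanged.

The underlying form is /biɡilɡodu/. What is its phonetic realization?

[biːɡiːlɡoːdu]

/b/ (word-initial): no rule targets it → [b].
/i/ — between /b/ and /ɡ/, before a voiced consonant — surfaces as [iː] (rule 1).
/ɡ/ (between /i/ and /i/): no rule targets it → [ɡ].
/i/ (between /ɡ/ and /l/) occurs before a voiced consonant → [iː] by rule 1.
/l/ — not in any rule's target class → [l].
/ɡ/ — not in any rule's target class → [ɡ].
/o/ (between /ɡ/ and /d/) occurs before a voiced consonant → [oː] by rule 1.
/d/ — not in any rule's target class → [d].
/u/ (word-final) fails the environment for rule 1, so it stays [u].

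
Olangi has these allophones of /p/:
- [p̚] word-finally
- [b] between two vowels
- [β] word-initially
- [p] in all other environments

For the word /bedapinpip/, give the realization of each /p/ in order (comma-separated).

Occurrence 1 (position 5): between two vowels → [b].
Occurrence 2 (position 8): no conditioning environment matches → elsewhere allophone [p].
Occurrence 3 (position 10): word-finally → [p̚].

[b], [p], [p̚]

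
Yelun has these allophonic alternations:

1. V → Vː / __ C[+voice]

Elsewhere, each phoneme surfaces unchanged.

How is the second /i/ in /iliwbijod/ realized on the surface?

Rule 1 applies to /i/ (between /l/ and /w/: before a voiced consonant) → [iː].

[iː]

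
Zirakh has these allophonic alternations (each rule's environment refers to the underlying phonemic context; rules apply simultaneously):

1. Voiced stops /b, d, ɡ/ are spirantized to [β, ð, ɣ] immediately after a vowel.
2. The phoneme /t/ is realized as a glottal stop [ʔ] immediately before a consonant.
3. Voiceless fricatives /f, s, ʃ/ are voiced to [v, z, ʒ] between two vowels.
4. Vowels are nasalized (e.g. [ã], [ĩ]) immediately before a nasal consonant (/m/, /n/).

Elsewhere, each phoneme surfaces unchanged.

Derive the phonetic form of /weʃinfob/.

/e/ (between /w/ and /ʃ/): rule 4 targets it, but not before a nasal consonant → unchanged [e].
Rule 3 applies to /ʃ/ (between /e/ and /i/: between two vowels) → [ʒ].
/i/ (between /ʃ/ and /n/) occurs before a nasal consonant → [ĩ] by rule 4.
/f/ (between /n/ and /o/): rule 3 targets it, but not between two vowels → unchanged [f].
/o/ (between /f/ and /b/) fails the environment for rule 4, so it stays [o].
Rule 1 applies to /b/ (word-final: immediately after a vowel) → [β].

[weʒĩnfoβ]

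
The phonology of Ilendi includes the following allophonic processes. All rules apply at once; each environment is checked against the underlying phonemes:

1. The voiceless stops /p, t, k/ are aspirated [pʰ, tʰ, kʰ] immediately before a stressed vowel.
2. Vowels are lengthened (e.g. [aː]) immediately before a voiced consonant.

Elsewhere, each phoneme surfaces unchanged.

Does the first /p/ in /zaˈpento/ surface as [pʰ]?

Yes

/p/ — between /a/ and /e/, immediately before a stressed vowel — surfaces as [pʰ] (rule 1).
The actual realization is [pʰ], which matches [pʰ].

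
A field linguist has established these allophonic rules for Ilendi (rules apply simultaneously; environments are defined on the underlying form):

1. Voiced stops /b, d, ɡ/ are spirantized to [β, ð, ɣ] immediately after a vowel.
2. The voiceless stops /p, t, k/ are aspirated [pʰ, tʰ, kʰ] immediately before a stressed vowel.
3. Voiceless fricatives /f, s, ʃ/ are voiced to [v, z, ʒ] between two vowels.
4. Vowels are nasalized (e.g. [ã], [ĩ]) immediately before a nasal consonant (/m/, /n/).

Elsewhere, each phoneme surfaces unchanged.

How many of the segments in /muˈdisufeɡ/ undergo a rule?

Segments that undergo a rule: /d/ → [ð] (rule 1); /s/ → [z] (rule 3); /f/ → [v] (rule 3); /ɡ/ → [ɣ] (rule 1).
All other segments surface unchanged.

4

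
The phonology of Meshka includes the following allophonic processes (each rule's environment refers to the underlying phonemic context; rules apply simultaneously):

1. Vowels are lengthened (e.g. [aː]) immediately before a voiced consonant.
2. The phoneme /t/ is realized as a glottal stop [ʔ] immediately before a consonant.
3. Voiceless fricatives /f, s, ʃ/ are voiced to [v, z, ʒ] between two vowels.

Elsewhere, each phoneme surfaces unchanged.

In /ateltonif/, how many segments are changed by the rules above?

Segments that undergo a rule: /e/ → [eː] (rule 1); /o/ → [oː] (rule 1).
All other segments surface unchanged.

2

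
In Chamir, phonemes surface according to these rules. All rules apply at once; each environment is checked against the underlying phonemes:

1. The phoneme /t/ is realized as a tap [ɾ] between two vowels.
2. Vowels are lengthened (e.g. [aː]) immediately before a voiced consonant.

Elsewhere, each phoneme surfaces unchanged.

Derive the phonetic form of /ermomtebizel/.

/e/ (word-initial) occurs before a voiced consonant → [eː] by rule 2.
/r/ (between /e/ and /m/): no rule targets it → [r].
/m/ (between /r/ and /o/) is unaffected → [m].
Rule 2 applies to /o/ (between /m/ and /m/: before a voiced consonant) → [oː].
/m/ — not in any rule's target class → [m].
/t/ (between /m/ and /e/) is in the target of rule 1 but the environment (between two vowels) is not met → [t].
/e/ — between /t/ and /b/, before a voiced consonant — surfaces as [eː] (rule 2).
/b/ stays [b].
/i/ meets the environment for rule 2 (before a voiced consonant) → [iː].
/z/ (between /i/ and /e/): no rule targets it → [z].
Rule 2 applies to /e/ (between /z/ and /l/: before a voiced consonant) → [eː].
/l/ (word-final) is unaffected → [l].

[eːrmoːmteːbiːzeːl]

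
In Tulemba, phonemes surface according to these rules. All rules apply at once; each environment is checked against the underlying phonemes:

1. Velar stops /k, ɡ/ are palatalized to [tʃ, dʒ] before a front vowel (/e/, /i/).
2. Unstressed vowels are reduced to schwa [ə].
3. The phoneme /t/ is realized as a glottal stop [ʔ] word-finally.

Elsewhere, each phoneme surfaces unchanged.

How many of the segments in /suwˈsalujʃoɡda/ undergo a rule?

4

Segments that undergo a rule: /u/ → [ə] (rule 2); /u/ → [ə] (rule 2); /o/ → [ə] (rule 2); /a/ → [ə] (rule 2).
All other segments surface unchanged.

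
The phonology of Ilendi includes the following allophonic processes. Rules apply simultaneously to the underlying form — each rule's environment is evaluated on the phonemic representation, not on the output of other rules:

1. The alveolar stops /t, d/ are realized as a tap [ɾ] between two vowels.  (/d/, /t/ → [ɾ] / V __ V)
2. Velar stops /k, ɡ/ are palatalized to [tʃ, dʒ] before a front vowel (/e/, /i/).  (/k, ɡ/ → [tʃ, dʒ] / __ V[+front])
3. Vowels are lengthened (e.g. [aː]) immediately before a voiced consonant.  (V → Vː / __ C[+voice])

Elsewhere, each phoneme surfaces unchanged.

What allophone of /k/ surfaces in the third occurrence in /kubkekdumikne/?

[k]

/k/ (between /e/ and /d/) fails the environment for rule 2, so it stays [k].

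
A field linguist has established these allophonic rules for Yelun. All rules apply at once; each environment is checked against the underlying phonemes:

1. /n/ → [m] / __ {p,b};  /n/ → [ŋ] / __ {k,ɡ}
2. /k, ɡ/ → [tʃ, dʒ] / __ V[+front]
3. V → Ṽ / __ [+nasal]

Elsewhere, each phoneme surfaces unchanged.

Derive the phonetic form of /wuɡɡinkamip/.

/u/ — between /w/ and /ɡ/; rule 3 does not apply here → [u].
/ɡ/ (between /u/ and /ɡ/) fails the environment for rule 2, so it stays [ɡ].
/ɡ/ (between /ɡ/ and /i/): before a front vowel, so rule 2 applies → [dʒ].
Rule 3 applies to /i/ (between /ɡ/ and /n/: before a nasal consonant) → [ĩ].
/n/ meets the environment for rule 1 (before a labial or velar stop) → [ŋ].
/k/ — between /n/ and /a/; rule 2 does not apply here → [k].
/a/ (between /k/ and /m/): before a nasal consonant, so rule 3 applies → [ã].
/i/ — between /m/ and /p/; rule 3 does not apply here → [i].

[wuɡdʒĩŋkãmip]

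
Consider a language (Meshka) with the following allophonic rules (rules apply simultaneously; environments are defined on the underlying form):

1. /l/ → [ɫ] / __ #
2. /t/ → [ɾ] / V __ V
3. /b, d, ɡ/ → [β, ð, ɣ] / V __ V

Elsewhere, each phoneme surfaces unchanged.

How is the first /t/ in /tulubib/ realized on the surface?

[t]

/t/ (word-initial) is in the target of rule 2 but the environment (between two vowels) is not met → [t].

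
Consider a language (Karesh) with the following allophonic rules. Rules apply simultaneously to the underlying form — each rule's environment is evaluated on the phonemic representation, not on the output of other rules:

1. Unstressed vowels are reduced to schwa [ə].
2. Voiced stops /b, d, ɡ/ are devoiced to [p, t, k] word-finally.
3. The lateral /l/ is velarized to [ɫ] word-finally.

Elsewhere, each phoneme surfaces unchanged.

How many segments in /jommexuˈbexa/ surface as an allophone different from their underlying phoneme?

Segments that undergo a rule: /o/ → [ə] (rule 1); /e/ → [ə] (rule 1); /u/ → [ə] (rule 1); /a/ → [ə] (rule 1).
All other segments surface unchanged.

4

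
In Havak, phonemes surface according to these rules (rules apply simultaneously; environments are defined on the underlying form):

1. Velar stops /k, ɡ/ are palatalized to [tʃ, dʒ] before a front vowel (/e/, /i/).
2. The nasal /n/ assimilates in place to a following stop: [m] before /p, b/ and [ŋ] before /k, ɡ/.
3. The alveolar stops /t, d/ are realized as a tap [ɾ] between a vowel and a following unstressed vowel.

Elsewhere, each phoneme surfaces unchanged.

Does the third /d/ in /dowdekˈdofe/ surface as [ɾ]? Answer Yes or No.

/d/ (between /k/ and /o/): rule 3 targets it, but not between a vowel and a following unstressed vowel → unchanged [d].
The actual realization is [d], not [ɾ].

No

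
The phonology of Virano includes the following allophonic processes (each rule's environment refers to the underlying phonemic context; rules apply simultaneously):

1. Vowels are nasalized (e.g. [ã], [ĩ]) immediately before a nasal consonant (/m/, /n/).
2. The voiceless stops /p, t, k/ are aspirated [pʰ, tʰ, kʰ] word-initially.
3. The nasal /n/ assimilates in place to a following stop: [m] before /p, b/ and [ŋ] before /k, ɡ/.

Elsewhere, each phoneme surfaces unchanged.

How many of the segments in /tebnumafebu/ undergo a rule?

Segments that undergo a rule: /t/ → [tʰ] (rule 2); /u/ → [ũ] (rule 1).
All other segments surface unchanged.

2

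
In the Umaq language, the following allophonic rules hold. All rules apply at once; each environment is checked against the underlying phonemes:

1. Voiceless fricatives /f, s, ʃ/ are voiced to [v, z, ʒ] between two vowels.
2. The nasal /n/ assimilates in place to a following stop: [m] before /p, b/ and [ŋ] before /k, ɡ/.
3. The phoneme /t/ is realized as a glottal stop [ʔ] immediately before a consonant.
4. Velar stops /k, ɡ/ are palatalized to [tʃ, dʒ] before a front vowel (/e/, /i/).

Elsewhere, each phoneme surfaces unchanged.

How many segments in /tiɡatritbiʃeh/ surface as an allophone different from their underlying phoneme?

Segments that undergo a rule: /t/ → [ʔ] (rule 3); /t/ → [ʔ] (rule 3); /ʃ/ → [ʒ] (rule 1).
All other segments surface unchanged.

3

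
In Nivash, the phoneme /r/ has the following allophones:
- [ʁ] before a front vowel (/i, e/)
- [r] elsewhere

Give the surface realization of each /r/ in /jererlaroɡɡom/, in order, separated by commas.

Occurrence 1 (position 3): before a front vowel (/i, e/) → [ʁ].
Occurrence 2 (position 5): no conditioning environment matches → elsewhere allophone [r].
Occurrence 3 (position 8): no conditioning environment matches → elsewhere allophone [r].

[ʁ], [r], [r]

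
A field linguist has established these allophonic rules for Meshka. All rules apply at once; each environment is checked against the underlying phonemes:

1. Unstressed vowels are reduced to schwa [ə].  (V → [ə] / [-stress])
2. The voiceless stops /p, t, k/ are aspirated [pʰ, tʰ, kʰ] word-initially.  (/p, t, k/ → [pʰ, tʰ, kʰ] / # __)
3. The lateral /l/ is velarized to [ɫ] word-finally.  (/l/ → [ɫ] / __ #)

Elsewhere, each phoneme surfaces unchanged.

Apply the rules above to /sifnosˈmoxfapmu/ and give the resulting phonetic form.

/s/ — not in any rule's target class → [s].
Rule 1 applies to /i/ (between /s/ and /f/: in an unstressed syllable) → [ə].
/f/ (between /i/ and /n/) is unaffected → [f].
/n/ (between /f/ and /o/): no rule targets it → [n].
Rule 1 applies to /o/ (between /n/ and /s/: in an unstressed syllable) → [ə].
/s/ (between /o/ and /m/): no rule targets it → [s].
/m/ stays [m].
/o/ (between /m/ and /x/) fails the environment for rule 1, so it stays [o].
/x/ (between /o/ and /f/): no rule targets it → [x].
/f/ (between /x/ and /a/): no rule targets it → [f].
Rule 1 applies to /a/ (between /f/ and /p/: in an unstressed syllable) → [ə].
/p/ (between /a/ and /m/) fails the environment for rule 2, so it stays [p].
/m/ (between /p/ and /u/) is unaffected → [m].
/u/ (word-final): in an unstressed syllable, so rule 1 applies → [ə].

[səfnəsˈmoxfəpmə]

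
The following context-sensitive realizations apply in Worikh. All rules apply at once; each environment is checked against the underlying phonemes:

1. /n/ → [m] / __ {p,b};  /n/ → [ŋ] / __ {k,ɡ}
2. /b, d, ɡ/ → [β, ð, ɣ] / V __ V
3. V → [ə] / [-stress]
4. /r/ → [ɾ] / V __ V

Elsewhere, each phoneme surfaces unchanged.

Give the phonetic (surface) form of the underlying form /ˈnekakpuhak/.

/n/ (word-initial): rule 1 targets it, but not before a labial or velar stop → unchanged [n].
/e/ (between /n/ and /k/) is in the target of rule 3 but the environment (in an unstressed syllable) is not met → [e].
/k/ stays [k].
/a/ — between /k/ and /k/, in an unstressed syllable — surfaces as [ə] (rule 3).
/k/ (between /a/ and /p/) is unaffected → [k].
/p/ — not in any rule's target class → [p].
/u/ — between /p/ and /h/, in an unstressed syllable — surfaces as [ə] (rule 3).
/h/ (between /u/ and /a/): no rule targets it → [h].
/a/ meets the environment for rule 3 (in an unstressed syllable) → [ə].
/k/ (word-final): no rule targets it → [k].

[ˈnekəkpəhək]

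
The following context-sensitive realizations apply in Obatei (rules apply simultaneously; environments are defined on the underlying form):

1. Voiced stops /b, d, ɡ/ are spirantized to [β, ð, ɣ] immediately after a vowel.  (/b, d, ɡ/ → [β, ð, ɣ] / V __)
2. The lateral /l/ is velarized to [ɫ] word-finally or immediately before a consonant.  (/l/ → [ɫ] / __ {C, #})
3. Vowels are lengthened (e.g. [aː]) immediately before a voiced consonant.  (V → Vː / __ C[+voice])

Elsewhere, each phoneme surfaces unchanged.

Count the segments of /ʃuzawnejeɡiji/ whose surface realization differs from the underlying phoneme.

6

Segments that undergo a rule: /u/ → [uː] (rule 3); /a/ → [aː] (rule 3); /e/ → [eː] (rule 3); /e/ → [eː] (rule 3); /ɡ/ → [ɣ] (rule 1); /i/ → [iː] (rule 3).
All other segments surface unchanged.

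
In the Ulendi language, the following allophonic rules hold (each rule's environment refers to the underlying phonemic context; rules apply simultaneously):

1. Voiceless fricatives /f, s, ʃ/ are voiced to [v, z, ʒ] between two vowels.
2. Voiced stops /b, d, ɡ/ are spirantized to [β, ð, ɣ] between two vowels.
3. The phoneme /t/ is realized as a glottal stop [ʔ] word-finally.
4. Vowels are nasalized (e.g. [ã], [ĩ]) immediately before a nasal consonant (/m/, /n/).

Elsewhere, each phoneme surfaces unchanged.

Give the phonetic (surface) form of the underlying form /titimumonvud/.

/t/ — word-initial; rule 3 does not apply here → [t].
/i/ (between /t/ and /t/): rule 4 targets it, but not before a nasal consonant → unchanged [i].
/t/ — between /i/ and /i/; rule 3 does not apply here → [t].
/i/ (between /t/ and /m/): before a nasal consonant, so rule 4 applies → [ĩ].
/m/ (between /i/ and /u/) is unaffected → [m].
/u/ (between /m/ and /m/): before a nasal consonant, so rule 4 applies → [ũ].
/m/ stays [m].
/o/ meets the environment for rule 4 (before a nasal consonant) → [õ].
/n/ (between /o/ and /v/) is unaffected → [n].
/v/ (between /n/ and /u/) is unaffected → [v].
/u/ (between /v/ and /d/): rule 4 targets it, but not before a nasal consonant → unchanged [u].
/d/ (word-final) fails the environment for rule 2, so it stays [d].

[titĩmũmõnvud]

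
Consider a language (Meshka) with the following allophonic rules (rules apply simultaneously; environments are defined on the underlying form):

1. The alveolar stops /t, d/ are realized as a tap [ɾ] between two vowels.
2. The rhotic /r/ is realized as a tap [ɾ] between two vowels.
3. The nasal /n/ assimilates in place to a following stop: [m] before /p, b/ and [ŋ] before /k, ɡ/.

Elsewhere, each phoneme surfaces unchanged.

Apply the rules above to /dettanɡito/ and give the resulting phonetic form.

[dettaŋɡiɾo]

/d/ (word-initial) fails the environment for rule 1, so it stays [d].
/e/ (between /d/ and /t/): no rule targets it → [e].
/t/ (between /e/ and /t/) is in the target of rule 1 but the environment (between two vowels) is not met → [t].
/t/ (between /t/ and /a/) fails the environment for rule 1, so it stays [t].
/a/ (between /t/ and /n/) is unaffected → [a].
/n/ meets the environment for rule 3 (before a labial or velar stop) → [ŋ].
/ɡ/ stays [ɡ].
/i/ — not in any rule's target class → [i].
Rule 1 applies to /t/ (between /i/ and /o/: between two vowels) → [ɾ].
/o/ (word-final): no rule targets it → [o].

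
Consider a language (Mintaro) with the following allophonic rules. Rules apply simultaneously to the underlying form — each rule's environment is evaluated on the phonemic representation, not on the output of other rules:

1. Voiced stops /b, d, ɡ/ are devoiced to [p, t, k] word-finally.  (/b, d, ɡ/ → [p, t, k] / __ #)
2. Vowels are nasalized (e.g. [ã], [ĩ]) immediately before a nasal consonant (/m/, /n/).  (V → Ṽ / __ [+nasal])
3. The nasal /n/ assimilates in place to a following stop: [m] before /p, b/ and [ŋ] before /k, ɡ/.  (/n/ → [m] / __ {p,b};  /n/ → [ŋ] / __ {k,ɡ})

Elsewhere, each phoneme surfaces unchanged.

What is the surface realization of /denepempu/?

[dẽnepẽmpu]

/d/ (word-initial) is in the target of rule 1 but the environment (word-finally) is not met → [d].
/e/ — between /d/ and /n/, before a nasal consonant — surfaces as [ẽ] (rule 2).
/n/ (between /e/ and /e/) is in the target of rule 3 but the environment (before a labial or velar stop) is not met → [n].
/e/ (between /n/ and /p/): rule 2 targets it, but not before a nasal consonant → unchanged [e].
/e/ (between /p/ and /m/): before a nasal consonant, so rule 2 applies → [ẽ].
/u/ (word-final): rule 2 targets it, but not before a nasal consonant → unchanged [u].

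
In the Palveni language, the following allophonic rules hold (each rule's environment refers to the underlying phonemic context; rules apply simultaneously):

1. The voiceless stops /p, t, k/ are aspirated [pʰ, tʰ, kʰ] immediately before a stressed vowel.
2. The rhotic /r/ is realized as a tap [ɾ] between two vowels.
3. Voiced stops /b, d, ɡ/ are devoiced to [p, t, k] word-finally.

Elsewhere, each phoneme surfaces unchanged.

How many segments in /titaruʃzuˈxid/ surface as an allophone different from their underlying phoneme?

Segments that undergo a rule: /r/ → [ɾ] (rule 2); /d/ → [t] (rule 3).
All other segments surface unchanged.

2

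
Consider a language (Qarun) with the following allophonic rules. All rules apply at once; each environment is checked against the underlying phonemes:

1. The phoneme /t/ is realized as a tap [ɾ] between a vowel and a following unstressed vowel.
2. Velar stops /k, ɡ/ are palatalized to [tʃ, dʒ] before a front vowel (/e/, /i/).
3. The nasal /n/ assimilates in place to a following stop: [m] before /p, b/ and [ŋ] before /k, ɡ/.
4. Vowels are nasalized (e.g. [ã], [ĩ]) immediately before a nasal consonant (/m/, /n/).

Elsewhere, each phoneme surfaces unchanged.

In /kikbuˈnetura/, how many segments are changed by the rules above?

Segments that undergo a rule: /k/ → [tʃ] (rule 2); /u/ → [ũ] (rule 4); /t/ → [ɾ] (rule 1).
All other segments surface unchanged.

3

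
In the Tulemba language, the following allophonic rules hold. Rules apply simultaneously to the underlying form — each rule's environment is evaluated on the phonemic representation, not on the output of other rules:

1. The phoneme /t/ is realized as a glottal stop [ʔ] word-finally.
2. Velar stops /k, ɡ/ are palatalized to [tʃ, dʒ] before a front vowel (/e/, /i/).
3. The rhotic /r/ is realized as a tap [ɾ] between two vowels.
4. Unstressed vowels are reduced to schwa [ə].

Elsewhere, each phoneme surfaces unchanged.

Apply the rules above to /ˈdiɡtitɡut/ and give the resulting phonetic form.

[ˈdiɡtətɡəʔ]

/i/ (between /d/ and /ɡ/): rule 4 targets it, but not in an unstressed syllable → unchanged [i].
/ɡ/ (between /i/ and /t/) is in the target of rule 2 but the environment (before a front vowel) is not met → [ɡ].
/t/ (between /ɡ/ and /i/) is in the target of rule 1 but the environment (word-finally) is not met → [t].
/i/ (between /t/ and /t/): in an unstressed syllable, so rule 4 applies → [ə].
/t/ (between /i/ and /ɡ/): rule 1 targets it, but not word-finally → unchanged [t].
/ɡ/ (between /t/ and /u/): rule 2 targets it, but not before a front vowel → unchanged [ɡ].
/u/ — between /ɡ/ and /t/, in an unstressed syllable — surfaces as [ə] (rule 4).
/t/ (word-final): word-finally, so rule 1 applies → [ʔ].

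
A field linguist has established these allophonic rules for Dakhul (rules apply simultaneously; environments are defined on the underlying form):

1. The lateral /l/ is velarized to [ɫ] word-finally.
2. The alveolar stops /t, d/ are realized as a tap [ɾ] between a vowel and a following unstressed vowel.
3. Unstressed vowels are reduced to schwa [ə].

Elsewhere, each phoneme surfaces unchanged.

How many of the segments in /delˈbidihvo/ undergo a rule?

4

Segments that undergo a rule: /e/ → [ə] (rule 3); /d/ → [ɾ] (rule 2); /i/ → [ə] (rule 3); /o/ → [ə] (rule 3).
All other segments surface unchanged.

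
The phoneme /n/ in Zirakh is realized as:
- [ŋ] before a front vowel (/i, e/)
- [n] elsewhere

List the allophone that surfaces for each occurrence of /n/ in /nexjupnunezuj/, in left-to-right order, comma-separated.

[ŋ], [n], [ŋ]

Occurrence 1 (position 1): before a front vowel (/i, e/) → [ŋ].
Occurrence 2 (position 7): no conditioning environment matches → elsewhere allophone [n].
Occurrence 3 (position 9): before a front vowel (/i, e/) → [ŋ].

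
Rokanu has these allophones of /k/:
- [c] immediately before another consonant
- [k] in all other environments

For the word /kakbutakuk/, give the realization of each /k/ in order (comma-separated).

[k], [c], [k], [k]

Occurrence 1 (position 1): no conditioning environment matches → elsewhere allophone [k].
Occurrence 2 (position 3): immediately before another consonant → [c].
Occurrence 3 (position 8): no conditioning environment matches → elsewhere allophone [k].
Occurrence 4 (position 10): no conditioning environment matches → elsewhere allophone [k].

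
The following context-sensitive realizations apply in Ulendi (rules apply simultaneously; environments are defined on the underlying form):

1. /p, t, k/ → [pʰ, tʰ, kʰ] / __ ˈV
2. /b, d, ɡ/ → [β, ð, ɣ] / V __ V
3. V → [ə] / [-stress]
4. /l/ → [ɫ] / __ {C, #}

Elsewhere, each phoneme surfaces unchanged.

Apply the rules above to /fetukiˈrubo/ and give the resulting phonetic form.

[fətəkəˈruβə]

/f/ (word-initial): no rule targets it → [f].
/e/ — between /f/ and /t/, in an unstressed syllable — surfaces as [ə] (rule 3).
/t/ (between /e/ and /u/): rule 1 targets it, but not immediately before a stressed vowel → unchanged [t].
/u/ (between /t/ and /k/): in an unstressed syllable, so rule 3 applies → [ə].
/k/ (between /u/ and /i/) fails the environment for rule 1, so it stays [k].
/i/ (between /k/ and /r/) occurs in an unstressed syllable → [ə] by rule 3.
/r/ — not in any rule's target class → [r].
/u/ (between /r/ and /b/) is in the target of rule 3 but the environment (in an unstressed syllable) is not met → [u].
/b/ (between /u/ and /o/) occurs between two vowels → [β] by rule 2.
/o/ — word-final, in an unstressed syllable — surfaces as [ə] (rule 3).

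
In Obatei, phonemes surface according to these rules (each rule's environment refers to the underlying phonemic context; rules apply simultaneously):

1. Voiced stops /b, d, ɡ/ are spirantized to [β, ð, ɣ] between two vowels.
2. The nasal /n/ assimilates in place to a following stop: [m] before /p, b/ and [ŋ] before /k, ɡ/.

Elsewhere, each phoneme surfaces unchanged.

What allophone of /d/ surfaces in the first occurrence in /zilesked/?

[d]

/d/ (word-final) fails the environment for rule 1, so it stays [d].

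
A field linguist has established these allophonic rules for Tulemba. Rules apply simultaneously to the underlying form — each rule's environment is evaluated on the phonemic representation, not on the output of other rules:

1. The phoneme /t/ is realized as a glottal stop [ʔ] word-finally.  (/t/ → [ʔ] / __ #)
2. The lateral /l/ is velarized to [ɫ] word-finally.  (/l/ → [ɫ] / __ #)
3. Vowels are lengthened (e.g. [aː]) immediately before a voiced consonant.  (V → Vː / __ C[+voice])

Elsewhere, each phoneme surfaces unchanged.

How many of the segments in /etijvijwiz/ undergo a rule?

3

Segments that undergo a rule: /i/ → [iː] (rule 3); /i/ → [iː] (rule 3); /i/ → [iː] (rule 3).
All other segments surface unchanged.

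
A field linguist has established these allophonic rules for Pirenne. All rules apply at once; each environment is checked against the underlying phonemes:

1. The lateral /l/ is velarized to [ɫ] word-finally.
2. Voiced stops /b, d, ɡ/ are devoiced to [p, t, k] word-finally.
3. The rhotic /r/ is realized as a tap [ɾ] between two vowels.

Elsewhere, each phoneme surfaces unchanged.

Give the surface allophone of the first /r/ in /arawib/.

/r/ — between /a/ and /a/, between two vowels — surfaces as [ɾ] (rule 3).

[ɾ]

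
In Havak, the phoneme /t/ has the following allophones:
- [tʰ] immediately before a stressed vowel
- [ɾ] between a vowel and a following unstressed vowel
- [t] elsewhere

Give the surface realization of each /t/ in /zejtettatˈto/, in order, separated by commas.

[t], [t], [t], [t], [tʰ]

Occurrence 1 (position 4): no conditioning environment matches → elsewhere allophone [t].
Occurrence 2 (position 6): no conditioning environment matches → elsewhere allophone [t].
Occurrence 3 (position 7): no conditioning environment matches → elsewhere allophone [t].
Occurrence 4 (position 9): no conditioning environment matches → elsewhere allophone [t].
Occurrence 5 (position 10): immediately before a stressed vowel → [tʰ].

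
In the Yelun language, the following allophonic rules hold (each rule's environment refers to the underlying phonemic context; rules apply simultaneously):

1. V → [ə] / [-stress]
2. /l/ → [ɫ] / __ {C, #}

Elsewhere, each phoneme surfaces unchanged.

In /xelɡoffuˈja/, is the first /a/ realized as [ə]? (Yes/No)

No

/a/ (word-final) fails the environment for rule 1, so it stays [a].
The actual realization is [a], not [ə].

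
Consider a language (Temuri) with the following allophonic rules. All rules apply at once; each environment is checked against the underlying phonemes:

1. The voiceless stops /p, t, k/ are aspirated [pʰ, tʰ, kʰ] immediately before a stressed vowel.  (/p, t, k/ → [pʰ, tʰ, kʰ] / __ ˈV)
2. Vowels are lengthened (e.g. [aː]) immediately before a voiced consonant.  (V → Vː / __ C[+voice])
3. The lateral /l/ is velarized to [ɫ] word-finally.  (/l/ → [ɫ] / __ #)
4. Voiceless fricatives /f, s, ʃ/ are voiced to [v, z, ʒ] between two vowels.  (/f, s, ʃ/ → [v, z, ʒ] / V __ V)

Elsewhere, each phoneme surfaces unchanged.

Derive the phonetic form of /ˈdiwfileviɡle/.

[ˈdiːwfiːleːviːɡle]

/d/ (word-initial) is unaffected → [d].
/i/ (between /d/ and /w/): before a voiced consonant, so rule 2 applies → [iː].
/w/ (between /i/ and /f/): no rule targets it → [w].
/f/ (between /w/ and /i/) fails the environment for rule 4, so it stays [f].
/i/ — between /f/ and /l/, before a voiced consonant — surfaces as [iː] (rule 2).
/l/ (between /i/ and /e/) fails the environment for rule 3, so it stays [l].
/e/ meets the environment for rule 2 (before a voiced consonant) → [eː].
/v/ — not in any rule's target class → [v].
/i/ (between /v/ and /ɡ/): before a voiced consonant, so rule 2 applies → [iː].
/ɡ/ — not in any rule's target class → [ɡ].
/l/ (between /ɡ/ and /e/) is in the target of rule 3 but the environment (word-finally) is not met → [l].
/e/ (word-final) is in the target of rule 2 but the environment (before a voiced consonant) is not met → [e].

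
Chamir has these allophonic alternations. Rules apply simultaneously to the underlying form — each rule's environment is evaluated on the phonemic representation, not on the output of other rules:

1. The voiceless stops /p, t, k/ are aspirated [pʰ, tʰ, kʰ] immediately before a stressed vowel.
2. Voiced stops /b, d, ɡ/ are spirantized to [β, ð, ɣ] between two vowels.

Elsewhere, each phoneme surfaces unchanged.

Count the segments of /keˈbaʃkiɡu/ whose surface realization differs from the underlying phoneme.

2

Segments that undergo a rule: /b/ → [β] (rule 2); /ɡ/ → [ɣ] (rule 2).
All other segments surface unchanged.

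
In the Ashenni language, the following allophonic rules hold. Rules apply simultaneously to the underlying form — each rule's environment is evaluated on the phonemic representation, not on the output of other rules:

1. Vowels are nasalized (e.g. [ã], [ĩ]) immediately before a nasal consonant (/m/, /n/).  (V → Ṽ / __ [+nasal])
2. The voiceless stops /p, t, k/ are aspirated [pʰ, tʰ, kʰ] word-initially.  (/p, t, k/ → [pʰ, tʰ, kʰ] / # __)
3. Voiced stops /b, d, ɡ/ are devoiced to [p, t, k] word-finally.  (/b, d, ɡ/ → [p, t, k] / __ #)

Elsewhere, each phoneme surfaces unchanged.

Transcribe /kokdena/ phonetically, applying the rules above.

[kʰokdẽna]

/k/ — word-initial, word-initially — surfaces as [kʰ] (rule 2).
/o/ — between /k/ and /k/; rule 1 does not apply here → [o].
/k/ (between /o/ and /d/) is in the target of rule 2 but the environment (word-initially) is not met → [k].
/d/ (between /k/ and /e/) is in the target of rule 3 but the environment (word-finally) is not met → [d].
/e/ (between /d/ and /n/) occurs before a nasal consonant → [ẽ] by rule 1.
/n/ — not in any rule's target class → [n].
/a/ (word-final): rule 1 targets it, but not before a nasal consonant → unchanged [a].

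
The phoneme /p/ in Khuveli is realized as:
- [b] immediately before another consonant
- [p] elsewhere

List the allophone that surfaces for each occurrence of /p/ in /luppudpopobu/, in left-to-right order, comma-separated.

[b], [p], [p], [p]

Occurrence 1 (position 3): immediately before another consonant → [b].
Occurrence 2 (position 4): no conditioning environment matches → elsewhere allophone [p].
Occurrence 3 (position 7): no conditioning environment matches → elsewhere allophone [p].
Occurrence 4 (position 9): no conditioning environment matches → elsewhere allophone [p].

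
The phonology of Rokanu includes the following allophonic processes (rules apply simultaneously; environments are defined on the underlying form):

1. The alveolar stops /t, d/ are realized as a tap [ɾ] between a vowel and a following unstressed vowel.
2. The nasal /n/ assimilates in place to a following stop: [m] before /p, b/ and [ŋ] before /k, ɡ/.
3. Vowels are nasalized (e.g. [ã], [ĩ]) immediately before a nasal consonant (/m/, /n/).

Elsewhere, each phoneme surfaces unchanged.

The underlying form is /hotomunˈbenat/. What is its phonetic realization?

/h/ (word-initial): no rule targets it → [h].
/o/ (between /h/ and /t/): rule 3 targets it, but not before a nasal consonant → unchanged [o].
/t/ meets the environment for rule 1 (between a vowel and a following unstressed vowel) → [ɾ].
Rule 3 applies to /o/ (between /t/ and /m/: before a nasal consonant) → [õ].
/m/ (between /o/ and /u/): no rule targets it → [m].
/u/ (between /m/ and /n/) occurs before a nasal consonant → [ũ] by rule 3.
/n/ (between /u/ and /b/) occurs before a labial or velar stop → [m] by rule 2.
/b/ (between /n/ and /e/): no rule targets it → [b].
Rule 3 applies to /e/ (between /b/ and /n/: before a nasal consonant) → [ẽ].
/n/ (between /e/ and /a/) fails the environment for rule 2, so it stays [n].
/a/ (between /n/ and /t/): rule 3 targets it, but not before a nasal consonant → unchanged [a].
/t/ (word-final) is in the target of rule 1 but the environment (between a vowel and a following unstressed vowel) is not met → [t].

[hoɾõmũmˈbẽnat]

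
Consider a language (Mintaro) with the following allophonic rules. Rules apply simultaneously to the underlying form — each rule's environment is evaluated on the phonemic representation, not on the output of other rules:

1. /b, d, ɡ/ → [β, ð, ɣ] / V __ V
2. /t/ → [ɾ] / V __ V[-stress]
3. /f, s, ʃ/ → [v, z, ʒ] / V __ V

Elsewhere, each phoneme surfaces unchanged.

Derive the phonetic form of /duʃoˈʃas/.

[duʒoˈʒas]

/d/ — word-initial; rule 1 does not apply here → [d].
/u/ stays [u].
/ʃ/ (between /u/ and /o/): between two vowels, so rule 3 applies → [ʒ].
/o/ (between /ʃ/ and /ʃ/) is unaffected → [o].
Rule 3 applies to /ʃ/ (between /o/ and /a/: between two vowels) → [ʒ].
/a/ (between /ʃ/ and /s/): no rule targets it → [a].
/s/ — word-final; rule 3 does not apply here → [s].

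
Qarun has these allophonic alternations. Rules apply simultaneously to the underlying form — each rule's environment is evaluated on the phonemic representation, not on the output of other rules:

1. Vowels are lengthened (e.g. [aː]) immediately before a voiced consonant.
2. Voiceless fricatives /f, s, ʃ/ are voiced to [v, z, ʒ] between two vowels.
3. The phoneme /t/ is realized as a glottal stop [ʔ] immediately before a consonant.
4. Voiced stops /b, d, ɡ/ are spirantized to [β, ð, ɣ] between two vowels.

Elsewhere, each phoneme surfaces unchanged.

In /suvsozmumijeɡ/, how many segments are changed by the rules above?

Segments that undergo a rule: /u/ → [uː] (rule 1); /o/ → [oː] (rule 1); /u/ → [uː] (rule 1); /i/ → [iː] (rule 1); /e/ → [eː] (rule 1).
All other segments surface unchanged.

5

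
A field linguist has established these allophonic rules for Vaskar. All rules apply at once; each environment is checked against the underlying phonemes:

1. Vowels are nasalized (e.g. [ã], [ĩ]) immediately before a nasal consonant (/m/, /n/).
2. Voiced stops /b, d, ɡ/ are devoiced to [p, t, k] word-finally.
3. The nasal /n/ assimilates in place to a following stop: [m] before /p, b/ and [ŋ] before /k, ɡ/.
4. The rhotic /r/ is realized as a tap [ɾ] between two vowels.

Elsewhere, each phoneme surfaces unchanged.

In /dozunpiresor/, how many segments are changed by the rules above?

Segments that undergo a rule: /u/ → [ũ] (rule 1); /n/ → [m] (rule 3); /r/ → [ɾ] (rule 4).
All other segments surface unchanged.

3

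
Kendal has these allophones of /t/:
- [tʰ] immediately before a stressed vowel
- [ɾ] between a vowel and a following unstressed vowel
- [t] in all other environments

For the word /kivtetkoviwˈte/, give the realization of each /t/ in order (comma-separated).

[t], [t], [tʰ]

Occurrence 1 (position 4): no conditioning environment matches → elsewhere allophone [t].
Occurrence 2 (position 6): no conditioning environment matches → elsewhere allophone [t].
Occurrence 3 (position 12): immediately before a stressed vowel → [tʰ].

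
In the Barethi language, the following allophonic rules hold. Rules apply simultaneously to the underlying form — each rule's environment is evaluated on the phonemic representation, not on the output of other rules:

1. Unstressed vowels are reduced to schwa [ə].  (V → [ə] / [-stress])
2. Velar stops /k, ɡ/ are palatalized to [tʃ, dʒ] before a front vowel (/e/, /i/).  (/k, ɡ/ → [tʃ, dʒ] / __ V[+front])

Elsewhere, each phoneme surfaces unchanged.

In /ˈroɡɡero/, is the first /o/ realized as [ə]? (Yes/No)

No

/o/ (between /r/ and /ɡ/) fails the environment for rule 1, so it stays [o].
The actual realization is [o], not [ə].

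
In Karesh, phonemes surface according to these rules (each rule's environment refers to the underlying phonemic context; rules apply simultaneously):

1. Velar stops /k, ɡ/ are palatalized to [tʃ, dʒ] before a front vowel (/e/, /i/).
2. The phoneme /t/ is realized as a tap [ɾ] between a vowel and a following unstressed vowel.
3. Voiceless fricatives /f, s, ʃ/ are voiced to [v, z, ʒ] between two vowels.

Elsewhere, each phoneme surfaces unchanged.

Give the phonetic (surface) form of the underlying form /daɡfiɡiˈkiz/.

/d/ — not in any rule's target class → [d].
/a/ (between /d/ and /ɡ/): no rule targets it → [a].
/ɡ/ (between /a/ and /f/) fails the environment for rule 1, so it stays [ɡ].
/f/ — between /ɡ/ and /i/; rule 3 does not apply here → [f].
/i/ (between /f/ and /ɡ/) is unaffected → [i].
/ɡ/ — between /i/ and /i/, before a front vowel — surfaces as [dʒ] (rule 1).
/i/ (between /ɡ/ and /k/) is unaffected → [i].
Rule 1 applies to /k/ (between /i/ and /i/: before a front vowel) → [tʃ].
/i/ — not in any rule's target class → [i].
/z/ (word-final): no rule targets it → [z].

[daɡfidʒiˈtʃiz]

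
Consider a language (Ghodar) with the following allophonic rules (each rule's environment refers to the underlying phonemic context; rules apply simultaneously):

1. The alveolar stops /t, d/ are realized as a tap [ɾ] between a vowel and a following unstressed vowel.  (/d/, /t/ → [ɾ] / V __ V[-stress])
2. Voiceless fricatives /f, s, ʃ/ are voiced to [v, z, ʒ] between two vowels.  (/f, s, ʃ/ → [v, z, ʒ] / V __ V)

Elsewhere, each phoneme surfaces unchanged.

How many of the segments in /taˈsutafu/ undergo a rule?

Segments that undergo a rule: /s/ → [z] (rule 2); /t/ → [ɾ] (rule 1); /f/ → [v] (rule 2).
All other segments surface unchanged.

3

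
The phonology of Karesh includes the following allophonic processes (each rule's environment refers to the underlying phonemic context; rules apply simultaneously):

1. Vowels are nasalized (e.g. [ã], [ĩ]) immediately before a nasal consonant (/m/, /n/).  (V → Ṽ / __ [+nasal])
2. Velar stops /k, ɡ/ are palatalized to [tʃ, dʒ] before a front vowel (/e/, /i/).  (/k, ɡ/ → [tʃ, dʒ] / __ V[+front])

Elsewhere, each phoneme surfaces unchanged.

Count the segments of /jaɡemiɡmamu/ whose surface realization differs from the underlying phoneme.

3

Segments that undergo a rule: /ɡ/ → [dʒ] (rule 2); /e/ → [ẽ] (rule 1); /a/ → [ã] (rule 1).
All other segments surface unchanged.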